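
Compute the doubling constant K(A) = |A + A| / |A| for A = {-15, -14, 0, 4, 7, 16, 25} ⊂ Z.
K = |A + A| / |A| = 26/7

Enumerate A + A = {a + b : a, b ∈ A}. With |A| = 7, there are |A|^2 = 49 ordered sum pairs; collecting distinct values, A + A = {-30, -29, -28, -15, -14, -11, -10, -8, -7, 0, 1, 2, 4, 7, 8, 10, 11, 14, 16, 20, 23, 25, 29, 32, 41, 50}, so |A + A| = 26. Thus K = 26/7. For comparison, the minimum possible |A + A| over all 7-element sets is 2·7 − 1 = 13 (so min K = 13/7), attained only by arithmetic progressions.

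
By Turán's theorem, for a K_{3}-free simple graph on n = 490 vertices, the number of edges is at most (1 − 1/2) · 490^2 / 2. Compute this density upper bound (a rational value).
Turán density bound = (1/2) · 490^2/2 = 60025

Turán's theorem: ex(n, K_{r+1}) is achieved by the complete r-partite Turán graph T(n, r) with parts as balanced as possible, and is at most (1 − 1/r) · n^2/2. For r = 2, n = 490: the density bound is (1/2) · 240100/2 = 60025. Since 2 ∣ 490, the Turán graph T(490, 2) has parts of equal size 245, and its edge count e(T(490, 2)) = 60025 attains the density bound exactly.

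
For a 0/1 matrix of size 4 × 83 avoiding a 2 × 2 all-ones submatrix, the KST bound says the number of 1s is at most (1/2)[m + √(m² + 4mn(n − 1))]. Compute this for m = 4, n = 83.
z(4, 83; 2, 2) ≤ (1/2)[4 + √(4² + 4·4·83·82)] = (1/2)[4 + √108912] = 167.0091

Kővári–Sós–Turán: let r_1, ..., r_4 be the row sums and z = Σ r_i the total number of 1s. Each pair of columns can share at most one row with both entries 1 (else a 2×2 all-ones block appears), so Σ_i C(r_i, 2) ≤ C(83, 2) = 3403. By convexity Σ_i C(r_i, 2) ≥ 4·C(z/4, 2) = z(z − 4)/(2·4), giving z² − 4z − 4·83·82 ≤ 0 and hence z ≤ (1/2)[4 + √(16 + 4·27224)] = (1/2)[4 + √108912] ≈ (1/2)(4 + 330.0182) = 167.0091.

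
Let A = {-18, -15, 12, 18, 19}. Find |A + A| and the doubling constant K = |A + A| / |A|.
K = |A + A| / |A| = 15/5 = 3

Enumerate A + A = {a + b : a, b ∈ A}. With |A| = 5, there are |A|^2 = 25 ordered sum pairs; collecting distinct values, A + A = {-36, -33, -30, -6, -3, 0, 1, 3, 4, 24, 30, 31, 36, 37, 38}, so |A + A| = 15. Thus K = 15/5 = 3. For comparison, the minimum possible |A + A| over all 5-element sets is 2·5 − 1 = 9 (so min K = 9/5), attained only by arithmetic progressions.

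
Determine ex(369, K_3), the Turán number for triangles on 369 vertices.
ex(369, K_3) = ⌊369^2/4⌋ = 34040

Mantel (1907): a triangle-free graph on n vertices has at most ⌊n^2/4⌋ edges, with equality for the complete bipartite graph K_{⌊n/2⌋, ⌈n/2⌉}. For n = 369: ⌊369^2/4⌋ = ⌊136161/4⌋ = 34040. The extremal graph is K_{184, 185}, which has 184·185 = 34040 edges.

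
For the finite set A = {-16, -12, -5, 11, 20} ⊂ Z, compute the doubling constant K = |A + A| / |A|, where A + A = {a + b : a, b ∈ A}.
K = |A + A| / |A| = 15/5 = 3

Enumerate A + A = {a + b : a, b ∈ A}. With |A| = 5, there are |A|^2 = 25 ordered sum pairs; collecting distinct values, A + A = {-32, -28, -24, -21, -17, -10, -5, -1, 4, 6, 8, 15, 22, 31, 40}, so |A + A| = 15. Thus K = 15/5 = 3. For comparison, the minimum possible |A + A| over all 5-element sets is 2·5 − 1 = 9 (so min K = 9/5), attained only by arithmetic progressions.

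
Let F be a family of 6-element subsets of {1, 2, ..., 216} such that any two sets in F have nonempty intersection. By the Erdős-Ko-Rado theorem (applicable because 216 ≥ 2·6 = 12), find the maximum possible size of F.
max |F| = C(215, 5) = 3653161793

Erdős-Ko-Rado (1961): when n ≥ 2k, max |F| = C(n−1, k−1). The bound is attained by the star {A : i ∈ A} for any fixed i ∈ [n]. Here C(216−1, 6−1) = C(215, 5) = 3653161793.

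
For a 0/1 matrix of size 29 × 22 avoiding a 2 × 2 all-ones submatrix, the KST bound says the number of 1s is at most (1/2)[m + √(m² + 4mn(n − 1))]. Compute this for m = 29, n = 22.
z(29, 22; 2, 2) ≤ (1/2)[29 + √(29² + 4·29·22·21)] = (1/2)[29 + √54433] = 131.1544

Kővári–Sós–Turán: let r_1, ..., r_29 be the row sums and z = Σ r_i the total number of 1s. Each pair of columns can share at most one row with both entries 1 (else a 2×2 all-ones block appears), so Σ_i C(r_i, 2) ≤ C(22, 2) = 231. By convexity Σ_i C(r_i, 2) ≥ 29·C(z/29, 2) = z(z − 29)/(2·29), giving z² − 29z − 29·22·21 ≤ 0 and hence z ≤ (1/2)[29 + √(841 + 4·13398)] = (1/2)[29 + √54433] ≈ (1/2)(29 + 233.3088) = 131.1544.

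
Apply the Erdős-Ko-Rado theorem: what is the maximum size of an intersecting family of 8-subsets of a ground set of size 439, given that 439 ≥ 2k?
max |F| = C(438, 7) = 584739093226896

The Erdős-Ko-Rado theorem states: for n ≥ 2k, an intersecting family of k-subsets of an n-element set has size at most C(n − 1, k − 1), with equality for 'star' families {A ⊆ [n] : |A| = k, i ∈ A} (fix an element i). For n = 439, k = 8: C(438, 7) = 584739093226896.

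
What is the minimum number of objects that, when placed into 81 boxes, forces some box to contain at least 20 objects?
n = (20 − 1)·81 + 1 = 1540

By the generalised pigeonhole principle, to guarantee some box contains ≥ r objects we need more than (r − 1) · k objects total. Threshold: n = (r − 1) · k + 1. With r = 20 and k = 81: n = 19 · 81 + 1 = 1539 + 1 = 1540. For n = 1539 = 19 · 81, we can put exactly 19 objects in every box, avoiding 20 in any single one — so 1540 is tight.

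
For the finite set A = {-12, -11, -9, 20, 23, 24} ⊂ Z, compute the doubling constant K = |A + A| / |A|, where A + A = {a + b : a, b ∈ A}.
K = |A + A| / |A| = 19/6

Enumerate A + A = {a + b : a, b ∈ A}. With |A| = 6, there are |A|^2 = 36 ordered sum pairs; collecting distinct values, A + A = {-24, -23, -22, -21, -20, -18, 8, 9, 11, 12, 13, 14, 15, 40, 43, 44, 46, 47, 48}, so |A + A| = 19. Thus K = 19/6. For comparison, the minimum possible |A + A| over all 6-element sets is 2·6 − 1 = 11 (so min K = 11/6), attained only by arithmetic progressions.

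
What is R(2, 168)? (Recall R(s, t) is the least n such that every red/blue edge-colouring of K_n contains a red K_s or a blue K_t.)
R(2, 168) = 168

R(2, k) = k for all k ≥ 2: in a 2-colouring of K_k, either some edge is red (a red K_2) or all edges are blue (a blue K_k). And K_{167} coloured all-blue has no blue K_168, so R(2, 168) > 167. Hence R(2, 168) = 168.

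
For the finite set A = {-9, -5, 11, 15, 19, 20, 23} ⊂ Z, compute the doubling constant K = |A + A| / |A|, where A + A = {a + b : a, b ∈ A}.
K = |A + A| / |A| = 22/7

Enumerate A + A = {a + b : a, b ∈ A}. With |A| = 7, there are |A|^2 = 49 ordered sum pairs; collecting distinct values, A + A = {-18, -14, -10, 2, 6, 10, 11, 14, 15, 18, 22, 26, 30, 31, 34, 35, 38, 39, 40, 42, 43, 46}, so |A + A| = 22. Thus K = 22/7. For comparison, the minimum possible |A + A| over all 7-element sets is 2·7 − 1 = 13 (so min K = 13/7), attained only by arithmetic progressions.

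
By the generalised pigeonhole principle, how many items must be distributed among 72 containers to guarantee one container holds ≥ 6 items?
n = (6 − 1)·72 + 1 = 361

By the generalised pigeonhole principle, to guarantee some box contains ≥ r objects we need more than (r − 1) · k objects total. Threshold: n = (r − 1) · k + 1. With r = 6 and k = 72: n = 5 · 72 + 1 = 360 + 1 = 361. For n = 360 = 5 · 72, we can put exactly 5 objects in every box, avoiding 6 in any single one — so 361 is tight.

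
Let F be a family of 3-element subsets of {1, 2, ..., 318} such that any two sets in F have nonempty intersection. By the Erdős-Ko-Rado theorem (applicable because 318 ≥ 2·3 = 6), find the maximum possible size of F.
max |F| = C(317, 2) = 50086

The Erdős-Ko-Rado theorem states: for n ≥ 2k, an intersecting family of k-subsets of an n-element set has size at most C(n − 1, k − 1), with equality for 'star' families {A ⊆ [n] : |A| = k, i ∈ A} (fix an element i). For n = 318, k = 3: C(317, 2) = 50086.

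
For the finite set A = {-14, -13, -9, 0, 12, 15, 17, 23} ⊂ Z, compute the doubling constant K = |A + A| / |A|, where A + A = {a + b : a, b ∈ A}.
K = |A + A| / |A| = 35/8

Enumerate A + A = {a + b : a, b ∈ A}. With |A| = 8, there are |A|^2 = 64 ordered sum pairs; collecting distinct values, A + A = {-28, -27, -26, -23, -22, -18, -14, -13, -9, -2, -1, 0, 1, 2, 3, 4, 6, 8, 9, 10, 12, 14, 15, 17, 23, 24, 27, 29, 30, 32, 34, 35, 38, 40, 46}, so |A + A| = 35. Thus K = 35/8. For comparison, the minimum possible |A + A| over all 8-element sets is 2·8 − 1 = 15 (so min K = 15/8), attained only by arithmetic progressions.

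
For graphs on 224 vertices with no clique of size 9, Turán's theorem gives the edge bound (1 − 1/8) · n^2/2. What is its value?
Turán density bound = (7/8) · 224^2/2 = 21952

Turán's theorem: ex(n, K_{r+1}) is achieved by the complete r-partite Turán graph T(n, r) with parts as balanced as possible, and is at most (1 − 1/r) · n^2/2. For r = 8, n = 224: the density bound is (7/8) · 50176/2 = 21952. Since 8 ∣ 224, the Turán graph T(224, 8) has parts of equal size 28, and its edge count e(T(224, 8)) = 21952 attains the density bound exactly.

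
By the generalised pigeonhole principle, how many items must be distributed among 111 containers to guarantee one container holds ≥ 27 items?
n = (27 − 1)·111 + 1 = 2887

By the generalised pigeonhole principle, to guarantee some box contains ≥ r objects we need more than (r − 1) · k objects total. Threshold: n = (r − 1) · k + 1. With r = 27 and k = 111: n = 26 · 111 + 1 = 2886 + 1 = 2887. For n = 2886 = 26 · 111, we can put exactly 26 objects in every box, avoiding 27 in any single one — so 2887 is tight.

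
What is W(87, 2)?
W(87, 2) = 87 + 1 = 88

A 2-term AP is any pair of integers, so a monochromatic 2-AP exists iff some colour is used at least twice. With 87 colours, the colouring i ↦ i on {1, ..., 87} uses each colour once, avoiding any monochromatic pair, so W(87, 2) > 87. For {1, ..., 88}, pigeonhole forces two integers of the same colour, which form a monochromatic 2-AP. Hence W(87, 2) = 88.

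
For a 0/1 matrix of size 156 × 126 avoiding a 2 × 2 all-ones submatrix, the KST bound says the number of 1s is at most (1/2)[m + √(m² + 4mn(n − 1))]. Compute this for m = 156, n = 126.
z(156, 126; 2, 2) ≤ (1/2)[156 + √(156² + 4·156·126·125)] = (1/2)[156 + √9852336] = 1647.4215

Kővári–Sós–Turán: let r_1, ..., r_156 be the row sums and z = Σ r_i the total number of 1s. Each pair of columns can share at most one row with both entries 1 (else a 2×2 all-ones block appears), so Σ_i C(r_i, 2) ≤ C(126, 2) = 7875. By convexity Σ_i C(r_i, 2) ≥ 156·C(z/156, 2) = z(z − 156)/(2·156), giving z² − 156z − 156·126·125 ≤ 0 and hence z ≤ (1/2)[156 + √(24336 + 4·2457000)] = (1/2)[156 + √9852336] ≈ (1/2)(156 + 3138.8431) = 1647.4215.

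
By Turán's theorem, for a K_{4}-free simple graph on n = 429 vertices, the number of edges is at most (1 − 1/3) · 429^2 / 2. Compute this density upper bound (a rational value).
Turán density bound = (2/3) · 429^2/2 = 61347

Turán's theorem: ex(n, K_{r+1}) is achieved by the complete r-partite Turán graph T(n, r) with parts as balanced as possible, and is at most (1 − 1/r) · n^2/2. For r = 3, n = 429: the density bound is (2/3) · 184041/2 = 61347. Since 3 ∣ 429, the Turán graph T(429, 3) has parts of equal size 143, and its edge count e(T(429, 3)) = 61347 attains the density bound exactly.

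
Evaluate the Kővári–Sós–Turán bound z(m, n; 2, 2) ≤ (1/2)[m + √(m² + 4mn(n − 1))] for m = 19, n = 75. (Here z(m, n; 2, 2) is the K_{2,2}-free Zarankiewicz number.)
z(19, 75; 2, 2) ≤ (1/2)[19 + √(19² + 4·19·75·74)] = (1/2)[19 + √422161] = 334.3696

Kővári–Sós–Turán: let r_1, ..., r_19 be the row sums and z = Σ r_i the total number of 1s. Each pair of columns can share at most one row with both entries 1 (else a 2×2 all-ones block appears), so Σ_i C(r_i, 2) ≤ C(75, 2) = 2775. By convexity Σ_i C(r_i, 2) ≥ 19·C(z/19, 2) = z(z − 19)/(2·19), giving z² − 19z − 19·75·74 ≤ 0 and hence z ≤ (1/2)[19 + √(361 + 4·105450)] = (1/2)[19 + √422161] ≈ (1/2)(19 + 649.7392) = 334.3696.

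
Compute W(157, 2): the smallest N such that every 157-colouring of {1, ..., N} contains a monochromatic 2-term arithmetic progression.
W(157, 2) = 157 + 1 = 158

A 2-term AP is any pair of integers, so a monochromatic 2-AP exists iff some colour is used at least twice. With 157 colours, the colouring i ↦ i on {1, ..., 157} uses each colour once, avoiding any monochromatic pair, so W(157, 2) > 157. For {1, ..., 158}, pigeonhole forces two integers of the same colour, which form a monochromatic 2-AP. Hence W(157, 2) = 158.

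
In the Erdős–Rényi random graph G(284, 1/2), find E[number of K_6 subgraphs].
E[# K_6] = C(284, 6) · (1/2)^C(6, 2) = 691018925604 / 2^15 = 172754731401/8192 ≈ 21088224.047974

For each 6-subset S of vertices (there are C(284, 6) = 691018925604 such S), let X_S = 1 if S induces a K_6 (all C(6, 2) = 15 edges present). Then P(X_S = 1) = (1/2)^15 = 1/32768. By linearity of expectation, E[# K_6] = C(284, 6) · (1/2)^15 = 691018925604 / 32768 = 172754731401/8192 ≈ 21088224.047974.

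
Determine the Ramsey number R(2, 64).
R(2, 64) = 64

R(2, k) = k for all k ≥ 2: in a 2-colouring of K_k, either some edge is red (a red K_2) or all edges are blue (a blue K_k). And K_{63} coloured all-blue has no blue K_64, so R(2, 64) > 63. Hence R(2, 64) = 64.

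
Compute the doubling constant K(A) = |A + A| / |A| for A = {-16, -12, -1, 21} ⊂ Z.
K = |A + A| / |A| = 10/4 = 5/2

Enumerate A + A = {a + b : a, b ∈ A}. With |A| = 4, there are |A|^2 = 16 ordered sum pairs; collecting distinct values, A + A = {-32, -28, -24, -17, -13, -2, 5, 9, 20, 42}, so |A + A| = 10. Thus K = 10/4 = 5/2. For comparison, the minimum possible |A + A| over all 4-element sets is 2·4 − 1 = 7 (so min K = 7/4), attained only by arithmetic progressions.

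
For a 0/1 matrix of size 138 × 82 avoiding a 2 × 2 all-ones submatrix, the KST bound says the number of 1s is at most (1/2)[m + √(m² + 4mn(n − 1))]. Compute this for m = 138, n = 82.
z(138, 82; 2, 2) ≤ (1/2)[138 + √(138² + 4·138·82·81)] = (1/2)[138 + √3685428] = 1028.8734

Kővári–Sós–Turán: let r_1, ..., r_138 be the row sums and z = Σ r_i the total number of 1s. Each pair of columns can share at most one row with both entries 1 (else a 2×2 all-ones block appears), so Σ_i C(r_i, 2) ≤ C(82, 2) = 3321. By convexity Σ_i C(r_i, 2) ≥ 138·C(z/138, 2) = z(z − 138)/(2·138), giving z² − 138z − 138·82·81 ≤ 0 and hence z ≤ (1/2)[138 + √(19044 + 4·916596)] = (1/2)[138 + √3685428] ≈ (1/2)(138 + 1919.7469) = 1028.8734.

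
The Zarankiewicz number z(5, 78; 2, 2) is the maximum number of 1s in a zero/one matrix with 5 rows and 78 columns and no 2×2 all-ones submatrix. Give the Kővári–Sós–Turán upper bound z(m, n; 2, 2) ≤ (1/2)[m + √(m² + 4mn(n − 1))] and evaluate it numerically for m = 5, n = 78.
z(5, 78; 2, 2) ≤ (1/2)[5 + √(5² + 4·5·78·77)] = (1/2)[5 + √120145] = 175.8097

Kővári–Sós–Turán: let r_1, ..., r_5 be the row sums and z = Σ r_i the total number of 1s. Each pair of columns can share at most one row with both entries 1 (else a 2×2 all-ones block appears), so Σ_i C(r_i, 2) ≤ C(78, 2) = 3003. By convexity Σ_i C(r_i, 2) ≥ 5·C(z/5, 2) = z(z − 5)/(2·5), giving z² − 5z − 5·78·77 ≤ 0 and hence z ≤ (1/2)[5 + √(25 + 4·30030)] = (1/2)[5 + √120145] ≈ (1/2)(5 + 346.6194) = 175.8097.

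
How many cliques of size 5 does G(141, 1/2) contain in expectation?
E[# K_5] = C(141, 5) · (1/2)^C(5, 2) = 432295143 / 2^10 ≈ 422163.225586

For each 5-subset S of vertices (there are C(141, 5) = 432295143 such S), let X_S = 1 if S induces a K_5 (all C(5, 2) = 10 edges present). Then P(X_S = 1) = (1/2)^10 = 1/1024. By linearity of expectation, E[# K_5] = C(141, 5) · (1/2)^10 = 432295143 / 1024 ≈ 422163.225586.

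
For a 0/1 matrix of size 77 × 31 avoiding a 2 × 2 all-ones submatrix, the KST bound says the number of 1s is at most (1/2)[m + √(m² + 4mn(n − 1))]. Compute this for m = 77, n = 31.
z(77, 31; 2, 2) ≤ (1/2)[77 + √(77² + 4·77·31·30)] = (1/2)[77 + √292369] = 308.8558

Kővári–Sós–Turán: let r_1, ..., r_77 be the row sums and z = Σ r_i the total number of 1s. Each pair of columns can share at most one row with both entries 1 (else a 2×2 all-ones block appears), so Σ_i C(r_i, 2) ≤ C(31, 2) = 465. By convexity Σ_i C(r_i, 2) ≥ 77·C(z/77, 2) = z(z − 77)/(2·77), giving z² − 77z − 77·31·30 ≤ 0 and hence z ≤ (1/2)[77 + √(5929 + 4·71610)] = (1/2)[77 + √292369] ≈ (1/2)(77 + 540.7116) = 308.8558.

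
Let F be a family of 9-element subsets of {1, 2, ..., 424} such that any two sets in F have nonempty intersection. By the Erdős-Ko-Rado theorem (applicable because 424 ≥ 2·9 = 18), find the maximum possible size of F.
max |F| = C(423, 8) = 23783916499215444

Erdős-Ko-Rado (1961): when n ≥ 2k, max |F| = C(n−1, k−1). The bound is attained by the star {A : i ∈ A} for any fixed i ∈ [n]. Here C(424−1, 9−1) = C(423, 8) = 23783916499215444.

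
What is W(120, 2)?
W(120, 2) = 120 + 1 = 121

A 2-term AP is any pair of integers, so a monochromatic 2-AP exists iff some colour is used at least twice. With 120 colours, the colouring i ↦ i on {1, ..., 120} uses each colour once, avoiding any monochromatic pair, so W(120, 2) > 120. For {1, ..., 121}, pigeonhole forces two integers of the same colour, which form a monochromatic 2-AP. Hence W(120, 2) = 121.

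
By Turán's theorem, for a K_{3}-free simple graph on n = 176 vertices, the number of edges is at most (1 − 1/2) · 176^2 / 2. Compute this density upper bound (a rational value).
Turán density bound = (1/2) · 176^2/2 = 7744

Turán's theorem: ex(n, K_{r+1}) is achieved by the complete r-partite Turán graph T(n, r) with parts as balanced as possible, and is at most (1 − 1/r) · n^2/2. For r = 2, n = 176: the density bound is (1/2) · 30976/2 = 7744. Since 2 ∣ 176, the Turán graph T(176, 2) has parts of equal size 88, and its edge count e(T(176, 2)) = 7744 attains the density bound exactly.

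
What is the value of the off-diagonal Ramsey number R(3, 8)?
R(3, 8) = 28

Lower bound: an explicit 2-colouring of K_{27} (typically a Paley-type or other structured construction) avoids a red K_3 and a blue K_8, showing R(3, 8) > 27.
Upper bound: the simple Erdős–Szekeres recurrence only gives R(3, 8) ≤ 31; the tight bound R(3, 8) ≤ 28 requires a sharper case analysis (or computer search) of 2-colourings of K_{28}.
Hence R(3, 8) = 28.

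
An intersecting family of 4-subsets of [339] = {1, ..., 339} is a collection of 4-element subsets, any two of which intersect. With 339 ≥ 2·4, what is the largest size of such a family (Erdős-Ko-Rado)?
max |F| = C(338, 3) = 6378736

The Erdős-Ko-Rado theorem states: for n ≥ 2k, an intersecting family of k-subsets of an n-element set has size at most C(n − 1, k − 1), with equality for 'star' families {A ⊆ [n] : |A| = k, i ∈ A} (fix an element i). For n = 339, k = 4: C(338, 3) = 6378736.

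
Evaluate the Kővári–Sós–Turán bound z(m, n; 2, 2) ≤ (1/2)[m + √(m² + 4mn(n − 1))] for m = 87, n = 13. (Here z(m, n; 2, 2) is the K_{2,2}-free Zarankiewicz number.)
z(87, 13; 2, 2) ≤ (1/2)[87 + √(87² + 4·87·13·12)] = (1/2)[87 + √61857] = 167.8553

Kővári–Sós–Turán: let r_1, ..., r_87 be the row sums and z = Σ r_i the total number of 1s. Each pair of columns can share at most one row with both entries 1 (else a 2×2 all-ones block appears), so Σ_i C(r_i, 2) ≤ C(13, 2) = 78. By convexity Σ_i C(r_i, 2) ≥ 87·C(z/87, 2) = z(z − 87)/(2·87), giving z² − 87z − 87·13·12 ≤ 0 and hence z ≤ (1/2)[87 + √(7569 + 4·13572)] = (1/2)[87 + √61857] ≈ (1/2)(87 + 248.7107) = 167.8553.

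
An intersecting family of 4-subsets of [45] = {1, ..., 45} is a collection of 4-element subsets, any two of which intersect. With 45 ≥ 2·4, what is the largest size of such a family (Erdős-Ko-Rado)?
max |F| = C(44, 3) = 13244

The Erdős-Ko-Rado theorem states: for n ≥ 2k, an intersecting family of k-subsets of an n-element set has size at most C(n − 1, k − 1), with equality for 'star' families {A ⊆ [n] : |A| = k, i ∈ A} (fix an element i). For n = 45, k = 4: C(44, 3) = 13244.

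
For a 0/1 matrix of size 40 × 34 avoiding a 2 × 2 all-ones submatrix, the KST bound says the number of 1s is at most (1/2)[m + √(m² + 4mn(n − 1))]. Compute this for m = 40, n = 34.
z(40, 34; 2, 2) ≤ (1/2)[40 + √(40² + 4·40·34·33)] = (1/2)[40 + √181120] = 232.791

Kővári–Sós–Turán: let r_1, ..., r_40 be the row sums and z = Σ r_i the total number of 1s. Each pair of columns can share at most one row with both entries 1 (else a 2×2 all-ones block appears), so Σ_i C(r_i, 2) ≤ C(34, 2) = 561. By convexity Σ_i C(r_i, 2) ≥ 40·C(z/40, 2) = z(z − 40)/(2·40), giving z² − 40z − 40·34·33 ≤ 0 and hence z ≤ (1/2)[40 + √(1600 + 4·44880)] = (1/2)[40 + √181120] ≈ (1/2)(40 + 425.582) = 232.791.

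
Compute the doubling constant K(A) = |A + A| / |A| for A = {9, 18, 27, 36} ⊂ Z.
K = |A + A| / |A| = 7/4

Enumerate A + A = {a + b : a, b ∈ A}. With |A| = 4, there are |A|^2 = 16 ordered sum pairs; collecting distinct values, A + A = {18, 27, 36, 45, 54, 63, 72}, so |A + A| = 7. Thus K = 7/4. Here |A + A| = 2|A| − 1 = 7, the minimum possible — so K = 7/4 is minimal, which holds iff A is an arithmetic progression.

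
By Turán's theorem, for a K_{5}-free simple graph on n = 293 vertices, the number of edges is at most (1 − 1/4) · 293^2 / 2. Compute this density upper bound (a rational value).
Turán density bound = (3/4) · 293^2/2 = 257547/8 ≈ 32193.375

Turán's theorem: ex(n, K_{r+1}) is achieved by the complete r-partite Turán graph T(n, r) with parts as balanced as possible, and is at most (1 − 1/r) · n^2/2. For r = 4, n = 293: the density bound is (3/4) · 85849/2 = 257547/8 ≈ 32193.375. The integer-valued extremum is e(T(293, 4)) = 32193, which is strictly less than the density bound 257547/8 since 4 ∤ 293 (the parts of T(293, 4) cannot all be equal).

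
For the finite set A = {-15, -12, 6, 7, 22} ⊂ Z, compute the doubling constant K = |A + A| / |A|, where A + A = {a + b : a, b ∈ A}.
K = |A + A| / |A| = 15/5 = 3

Enumerate A + A = {a + b : a, b ∈ A}. With |A| = 5, there are |A|^2 = 25 ordered sum pairs; collecting distinct values, A + A = {-30, -27, -24, -9, -8, -6, -5, 7, 10, 12, 13, 14, 28, 29, 44}, so |A + A| = 15. Thus K = 15/5 = 3. For comparison, the minimum possible |A + A| over all 5-element sets is 2·5 − 1 = 9 (so min K = 9/5), attained only by arithmetic progressions.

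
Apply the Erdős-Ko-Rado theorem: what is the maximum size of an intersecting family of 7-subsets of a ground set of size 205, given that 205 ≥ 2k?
max |F| = C(204, 6) = 92944609660

Erdős-Ko-Rado (1961): when n ≥ 2k, max |F| = C(n−1, k−1). The bound is attained by the star {A : i ∈ A} for any fixed i ∈ [n]. Here C(205−1, 7−1) = C(204, 6) = 92944609660.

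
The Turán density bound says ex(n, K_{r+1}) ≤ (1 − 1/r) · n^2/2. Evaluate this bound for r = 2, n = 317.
Turán density bound = (1/2) · 317^2/2 = 100489/4 ≈ 25122.25

Turán's theorem: ex(n, K_{r+1}) is achieved by the complete r-partite Turán graph T(n, r) with parts as balanced as possible, and is at most (1 − 1/r) · n^2/2. For r = 2, n = 317: the density bound is (1/2) · 100489/2 = 100489/4 ≈ 25122.25. The integer-valued extremum is e(T(317, 2)) = 25122, which is strictly less than the density bound 100489/4 since 2 ∤ 317 (the parts of T(317, 2) cannot all be equal).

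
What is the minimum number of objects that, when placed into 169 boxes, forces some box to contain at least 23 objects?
n = (23 − 1)·169 + 1 = 3719

By the generalised pigeonhole principle, to guarantee some box contains ≥ r objects we need more than (r − 1) · k objects total. Threshold: n = (r − 1) · k + 1. With r = 23 and k = 169: n = 22 · 169 + 1 = 3718 + 1 = 3719. For n = 3718 = 22 · 169, we can put exactly 22 objects in every box, avoiding 23 in any single one — so 3719 is tight.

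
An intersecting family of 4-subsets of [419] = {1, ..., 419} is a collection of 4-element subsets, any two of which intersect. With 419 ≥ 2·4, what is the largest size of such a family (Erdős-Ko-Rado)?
max |F| = C(418, 3) = 12085216

Erdős-Ko-Rado (1961): when n ≥ 2k, max |F| = C(n−1, k−1). The bound is attained by the star {A : i ∈ A} for any fixed i ∈ [n]. Here C(419−1, 4−1) = C(418, 3) = 12085216.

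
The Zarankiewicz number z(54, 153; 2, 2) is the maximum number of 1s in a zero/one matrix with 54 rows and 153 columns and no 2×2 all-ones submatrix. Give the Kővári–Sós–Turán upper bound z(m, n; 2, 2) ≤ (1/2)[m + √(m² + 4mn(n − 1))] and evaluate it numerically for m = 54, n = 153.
z(54, 153; 2, 2) ≤ (1/2)[54 + √(54² + 4·54·153·152)] = (1/2)[54 + √5026212] = 1147.9607

Kővári–Sós–Turán: let r_1, ..., r_54 be the row sums and z = Σ r_i the total number of 1s. Each pair of columns can share at most one row with both entries 1 (else a 2×2 all-ones block appears), so Σ_i C(r_i, 2) ≤ C(153, 2) = 11628. By convexity Σ_i C(r_i, 2) ≥ 54·C(z/54, 2) = z(z − 54)/(2·54), giving z² − 54z − 54·153·152 ≤ 0 and hence z ≤ (1/2)[54 + √(2916 + 4·1255824)] = (1/2)[54 + √5026212] ≈ (1/2)(54 + 2241.9215) = 1147.9607.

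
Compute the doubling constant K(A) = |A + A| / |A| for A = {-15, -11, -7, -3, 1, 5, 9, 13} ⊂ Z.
K = |A + A| / |A| = 15/8

Enumerate A + A = {a + b : a, b ∈ A}. With |A| = 8, there are |A|^2 = 64 ordered sum pairs; collecting distinct values, A + A = {-30, -26, -22, -18, -14, -10, -6, -2, 2, 6, 10, 14, 18, 22, 26}, so |A + A| = 15. Thus K = 15/8. Here |A + A| = 2|A| − 1 = 15, the minimum possible — so K = 15/8 is minimal, which holds iff A is an arithmetic progression.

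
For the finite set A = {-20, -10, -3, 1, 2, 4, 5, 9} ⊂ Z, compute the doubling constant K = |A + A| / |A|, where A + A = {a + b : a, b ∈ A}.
K = |A + A| / |A| = 30/8 = 15/4

Enumerate A + A = {a + b : a, b ∈ A}. With |A| = 8, there are |A|^2 = 64 ordered sum pairs; collecting distinct values, A + A = {-40, -30, -23, -20, -19, -18, -16, -15, -13, -11, -9, -8, -6, -5, -2, -1, 1, 2, 3, 4, 5, 6, 7, 8, 9, 10, 11, 13, 14, 18}, so |A + A| = 30. Thus K = 30/8 = 15/4. For comparison, the minimum possible |A + A| over all 8-element sets is 2·8 − 1 = 15 (so min K = 15/8), attained only by arithmetic progressions.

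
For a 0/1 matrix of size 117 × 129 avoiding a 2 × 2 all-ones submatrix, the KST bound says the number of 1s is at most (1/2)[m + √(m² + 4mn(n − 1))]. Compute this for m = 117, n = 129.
z(117, 129; 2, 2) ≤ (1/2)[117 + √(117² + 4·117·129·128)] = (1/2)[117 + √7741305] = 1449.66

Kővári–Sós–Turán: let r_1, ..., r_117 be the row sums and z = Σ r_i the total number of 1s. Each pair of columns can share at most one row with both entries 1 (else a 2×2 all-ones block appears), so Σ_i C(r_i, 2) ≤ C(129, 2) = 8256. By convexity Σ_i C(r_i, 2) ≥ 117·C(z/117, 2) = z(z − 117)/(2·117), giving z² − 117z − 117·129·128 ≤ 0 and hence z ≤ (1/2)[117 + √(13689 + 4·1931904)] = (1/2)[117 + √7741305] ≈ (1/2)(117 + 2782.3201) = 1449.66.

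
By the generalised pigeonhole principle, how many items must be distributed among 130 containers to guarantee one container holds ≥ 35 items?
n = (35 − 1)·130 + 1 = 4421

By the generalised pigeonhole principle, to guarantee some box contains ≥ r objects we need more than (r − 1) · k objects total. Threshold: n = (r − 1) · k + 1. With r = 35 and k = 130: n = 34 · 130 + 1 = 4420 + 1 = 4421. For n = 4420 = 34 · 130, we can put exactly 34 objects in every box, avoiding 35 in any single one — so 4421 is tight.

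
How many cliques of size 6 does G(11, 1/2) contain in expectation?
E[# K_6] = C(11, 6) · (1/2)^C(6, 2) = 462 / 2^15 = 231/16384 ≈ 0.014099

For each 6-subset S of vertices (there are C(11, 6) = 462 such S), let X_S = 1 if S induces a K_6 (all C(6, 2) = 15 edges present). Then P(X_S = 1) = (1/2)^15 = 1/32768. By linearity of expectation, E[# K_6] = C(11, 6) · (1/2)^15 = 462 / 32768 = 231/16384 ≈ 0.014099.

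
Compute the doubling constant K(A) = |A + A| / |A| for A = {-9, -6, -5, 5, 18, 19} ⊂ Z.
K = |A + A| / |A| = 19/6

Enumerate A + A = {a + b : a, b ∈ A}. With |A| = 6, there are |A|^2 = 36 ordered sum pairs; collecting distinct values, A + A = {-18, -15, -14, -12, -11, -10, -4, -1, 0, 9, 10, 12, 13, 14, 23, 24, 36, 37, 38}, so |A + A| = 19. Thus K = 19/6. For comparison, the minimum possible |A + A| over all 6-element sets is 2·6 − 1 = 11 (so min K = 11/6), attained only by arithmetic progressions.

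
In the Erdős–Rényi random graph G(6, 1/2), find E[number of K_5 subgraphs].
E[# K_5] = C(6, 5) · (1/2)^C(5, 2) = 6 / 2^10 = 3/512 ≈ 0.005859

For each 5-subset S of vertices (there are C(6, 5) = 6 such S), let X_S = 1 if S induces a K_5 (all C(5, 2) = 10 edges present). Then P(X_S = 1) = (1/2)^10 = 1/1024. By linearity of expectation, E[# K_5] = C(6, 5) · (1/2)^10 = 6 / 1024 = 3/512 ≈ 0.005859.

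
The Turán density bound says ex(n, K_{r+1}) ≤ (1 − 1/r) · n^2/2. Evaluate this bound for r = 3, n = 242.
Turán density bound = (2/3) · 242^2/2 = 58564/3 ≈ 19521.3333

Turán's theorem: ex(n, K_{r+1}) is achieved by the complete r-partite Turán graph T(n, r) with parts as balanced as possible, and is at most (1 − 1/r) · n^2/2. For r = 3, n = 242: the density bound is (2/3) · 58564/2 = 58564/3 ≈ 19521.3333. The integer-valued extremum is e(T(242, 3)) = 19521, which is strictly less than the density bound 58564/3 since 3 ∤ 242 (the parts of T(242, 3) cannot all be equal).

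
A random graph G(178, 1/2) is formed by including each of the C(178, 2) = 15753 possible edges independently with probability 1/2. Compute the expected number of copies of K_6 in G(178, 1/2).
E[# K_6] = C(178, 6) · (1/2)^C(6, 2) = 40570171180 / 2^15 = 10142542795/8192 ≈ 1238103.368530

For each 6-subset S of vertices (there are C(178, 6) = 40570171180 such S), let X_S = 1 if S induces a K_6 (all C(6, 2) = 15 edges present). Then P(X_S = 1) = (1/2)^15 = 1/32768. By linearity of expectation, E[# K_6] = C(178, 6) · (1/2)^15 = 40570171180 / 32768 = 10142542795/8192 ≈ 1238103.368530.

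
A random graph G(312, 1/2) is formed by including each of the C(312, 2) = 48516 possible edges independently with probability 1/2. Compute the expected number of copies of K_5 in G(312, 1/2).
E[# K_5] = C(312, 5) · (1/2)^C(5, 2) = 23856384552 / 2^10 = 2982048069/128 = 23297250.5390625

For each 5-subset S of vertices (there are C(312, 5) = 23856384552 such S), let X_S = 1 if S induces a K_5 (all C(5, 2) = 10 edges present). Then P(X_S = 1) = (1/2)^10 = 1/1024. By linearity of expectation, E[# K_5] = C(312, 5) · (1/2)^10 = 23856384552 / 1024 = 2982048069/128 = 23297250.5390625.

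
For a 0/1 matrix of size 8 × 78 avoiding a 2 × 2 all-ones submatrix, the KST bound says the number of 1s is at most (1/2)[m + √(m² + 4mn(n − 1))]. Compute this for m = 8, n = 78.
z(8, 78; 2, 2) ≤ (1/2)[8 + √(8² + 4·8·78·77)] = (1/2)[8 + √192256] = 223.235

Kővári–Sós–Turán: let r_1, ..., r_8 be the row sums and z = Σ r_i the total number of 1s. Each pair of columns can share at most one row with both entries 1 (else a 2×2 all-ones block appears), so Σ_i C(r_i, 2) ≤ C(78, 2) = 3003. By convexity Σ_i C(r_i, 2) ≥ 8·C(z/8, 2) = z(z − 8)/(2·8), giving z² − 8z − 8·78·77 ≤ 0 and hence z ≤ (1/2)[8 + √(64 + 4·48048)] = (1/2)[8 + √192256] ≈ (1/2)(8 + 438.4701) = 223.235.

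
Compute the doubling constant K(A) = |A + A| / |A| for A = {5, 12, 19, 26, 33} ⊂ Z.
K = |A + A| / |A| = 9/5

Enumerate A + A = {a + b : a, b ∈ A}. With |A| = 5, there are |A|^2 = 25 ordered sum pairs; collecting distinct values, A + A = {10, 17, 24, 31, 38, 45, 52, 59, 66}, so |A + A| = 9. Thus K = 9/5. Here |A + A| = 2|A| − 1 = 9, the minimum possible — so K = 9/5 is minimal, which holds iff A is an arithmetic progression.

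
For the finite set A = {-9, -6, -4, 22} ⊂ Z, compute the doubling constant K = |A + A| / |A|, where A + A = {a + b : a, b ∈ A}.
K = |A + A| / |A| = 10/4 = 5/2

Enumerate A + A = {a + b : a, b ∈ A}. With |A| = 4, there are |A|^2 = 16 ordered sum pairs; collecting distinct values, A + A = {-18, -15, -13, -12, -10, -8, 13, 16, 18, 44}, so |A + A| = 10. Thus K = 10/4 = 5/2. For comparison, the minimum possible |A + A| over all 4-element sets is 2·4 − 1 = 7 (so min K = 7/4), attained only by arithmetic progressions.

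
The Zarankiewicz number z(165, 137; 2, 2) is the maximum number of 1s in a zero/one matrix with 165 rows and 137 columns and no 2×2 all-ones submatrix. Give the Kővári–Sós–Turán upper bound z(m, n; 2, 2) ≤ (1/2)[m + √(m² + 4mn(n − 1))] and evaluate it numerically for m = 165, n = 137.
z(165, 137; 2, 2) ≤ (1/2)[165 + √(165² + 4·165·137·136)] = (1/2)[165 + √12324345] = 1837.8023

Kővári–Sós–Turán: let r_1, ..., r_165 be the row sums and z = Σ r_i the total number of 1s. Each pair of columns can share at most one row with both entries 1 (else a 2×2 all-ones block appears), so Σ_i C(r_i, 2) ≤ C(137, 2) = 9316. By convexity Σ_i C(r_i, 2) ≥ 165·C(z/165, 2) = z(z − 165)/(2·165), giving z² − 165z − 165·137·136 ≤ 0 and hence z ≤ (1/2)[165 + √(27225 + 4·3074280)] = (1/2)[165 + √12324345] ≈ (1/2)(165 + 3510.6046) = 1837.8023.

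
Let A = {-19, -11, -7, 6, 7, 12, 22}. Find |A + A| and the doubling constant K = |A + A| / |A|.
K = |A + A| / |A| = 28/7 = 4

Enumerate A + A = {a + b : a, b ∈ A}. With |A| = 7, there are |A|^2 = 49 ordered sum pairs; collecting distinct values, A + A = {-38, -30, -26, -22, -18, -14, -13, -12, -7, -5, -4, -1, 0, 1, 3, 5, 11, 12, 13, 14, 15, 18, 19, 24, 28, 29, 34, 44}, so |A + A| = 28. Thus K = 28/7 = 4. For comparison, the minimum possible |A + A| over all 7-element sets is 2·7 − 1 = 13 (so min K = 13/7), attained only by arithmetic progressions.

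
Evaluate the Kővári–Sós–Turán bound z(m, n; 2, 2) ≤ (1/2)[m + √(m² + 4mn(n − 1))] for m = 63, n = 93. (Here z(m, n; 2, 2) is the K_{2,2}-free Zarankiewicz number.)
z(63, 93; 2, 2) ≤ (1/2)[63 + √(63² + 4·63·93·92)] = (1/2)[63 + √2160081] = 766.3607

Kővári–Sós–Turán: let r_1, ..., r_63 be the row sums and z = Σ r_i the total number of 1s. Each pair of columns can share at most one row with both entries 1 (else a 2×2 all-ones block appears), so Σ_i C(r_i, 2) ≤ C(93, 2) = 4278. By convexity Σ_i C(r_i, 2) ≥ 63·C(z/63, 2) = z(z − 63)/(2·63), giving z² − 63z − 63·93·92 ≤ 0 and hence z ≤ (1/2)[63 + √(3969 + 4·539028)] = (1/2)[63 + √2160081] ≈ (1/2)(63 + 1469.7214) = 766.3607.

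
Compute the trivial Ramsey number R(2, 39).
R(2, 39) = 39

R(2, k) = k for all k ≥ 2: in a 2-colouring of K_k, either some edge is red (a red K_2) or all edges are blue (a blue K_k). And K_{38} coloured all-blue has no blue K_39, so R(2, 39) > 38. Hence R(2, 39) = 39.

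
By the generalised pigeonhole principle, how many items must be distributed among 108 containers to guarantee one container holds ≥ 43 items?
n = (43 − 1)·108 + 1 = 4537

By the generalised pigeonhole principle, to guarantee some box contains ≥ r objects we need more than (r − 1) · k objects total. Threshold: n = (r − 1) · k + 1. With r = 43 and k = 108: n = 42 · 108 + 1 = 4536 + 1 = 4537. For n = 4536 = 42 · 108, we can put exactly 42 objects in every box, avoiding 43 in any single one — so 4537 is tight.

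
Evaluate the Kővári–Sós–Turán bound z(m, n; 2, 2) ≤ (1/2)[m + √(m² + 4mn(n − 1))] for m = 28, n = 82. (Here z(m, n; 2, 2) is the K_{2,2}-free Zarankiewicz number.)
z(28, 82; 2, 2) ≤ (1/2)[28 + √(28² + 4·28·82·81)] = (1/2)[28 + √744688] = 445.4765

Kővári–Sós–Turán: let r_1, ..., r_28 be the row sums and z = Σ r_i the total number of 1s. Each pair of columns can share at most one row with both entries 1 (else a 2×2 all-ones block appears), so Σ_i C(r_i, 2) ≤ C(82, 2) = 3321. By convexity Σ_i C(r_i, 2) ≥ 28·C(z/28, 2) = z(z − 28)/(2·28), giving z² − 28z − 28·82·81 ≤ 0 and hence z ≤ (1/2)[28 + √(784 + 4·185976)] = (1/2)[28 + √744688] ≈ (1/2)(28 + 862.9531) = 445.4765.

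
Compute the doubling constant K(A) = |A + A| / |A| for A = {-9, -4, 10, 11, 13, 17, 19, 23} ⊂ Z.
K = |A + A| / |A| = 33/8

Enumerate A + A = {a + b : a, b ∈ A}. With |A| = 8, there are |A|^2 = 64 ordered sum pairs; collecting distinct values, A + A = {-18, -13, -8, 1, 2, 4, 6, 7, 8, 9, 10, 13, 14, 15, 19, 20, 21, 22, 23, 24, 26, 27, 28, 29, 30, 32, 33, 34, 36, 38, 40, 42, 46}, so |A + A| = 33. Thus K = 33/8. For comparison, the minimum possible |A + A| over all 8-element sets is 2·8 − 1 = 15 (so min K = 15/8), attained only by arithmetic progressions.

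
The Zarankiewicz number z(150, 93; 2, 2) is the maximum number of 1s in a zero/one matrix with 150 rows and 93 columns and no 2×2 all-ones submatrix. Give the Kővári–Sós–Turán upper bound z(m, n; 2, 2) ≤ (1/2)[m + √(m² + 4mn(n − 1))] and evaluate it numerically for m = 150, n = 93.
z(150, 93; 2, 2) ≤ (1/2)[150 + √(150² + 4·150·93·92)] = (1/2)[150 + √5156100] = 1210.3524

Kővári–Sós–Turán: let r_1, ..., r_150 be the row sums and z = Σ r_i the total number of 1s. Each pair of columns can share at most one row with both entries 1 (else a 2×2 all-ones block appears), so Σ_i C(r_i, 2) ≤ C(93, 2) = 4278. By convexity Σ_i C(r_i, 2) ≥ 150·C(z/150, 2) = z(z − 150)/(2·150), giving z² − 150z − 150·93·92 ≤ 0 and hence z ≤ (1/2)[150 + √(22500 + 4·1283400)] = (1/2)[150 + √5156100] ≈ (1/2)(150 + 2270.7047) = 1210.3524.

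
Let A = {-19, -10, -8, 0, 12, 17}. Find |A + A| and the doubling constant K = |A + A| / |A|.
K = |A + A| / |A| = 21/6 = 7/2

Enumerate A + A = {a + b : a, b ∈ A}. With |A| = 6, there are |A|^2 = 36 ordered sum pairs; collecting distinct values, A + A = {-38, -29, -27, -20, -19, -18, -16, -10, -8, -7, -2, 0, 2, 4, 7, 9, 12, 17, 24, 29, 34}, so |A + A| = 21. Thus K = 21/6 = 7/2. For comparison, the minimum possible |A + A| over all 6-element sets is 2·6 − 1 = 11 (so min K = 11/6), attained only by arithmetic progressions.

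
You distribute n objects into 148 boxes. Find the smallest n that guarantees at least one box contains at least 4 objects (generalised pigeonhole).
n = (4 − 1)·148 + 1 = 445

By the generalised pigeonhole principle, to guarantee some box contains ≥ r objects we need more than (r − 1) · k objects total. Threshold: n = (r − 1) · k + 1. With r = 4 and k = 148: n = 3 · 148 + 1 = 444 + 1 = 445. For n = 444 = 3 · 148, we can put exactly 3 objects in every box, avoiding 4 in any single one — so 445 is tight.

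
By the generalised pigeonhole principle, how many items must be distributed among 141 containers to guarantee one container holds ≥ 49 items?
n = (49 − 1)·141 + 1 = 6769

By the generalised pigeonhole principle, to guarantee some box contains ≥ r objects we need more than (r − 1) · k objects total. Threshold: n = (r − 1) · k + 1. With r = 49 and k = 141: n = 48 · 141 + 1 = 6768 + 1 = 6769. For n = 6768 = 48 · 141, we can put exactly 48 objects in every box, avoiding 49 in any single one — so 6769 is tight.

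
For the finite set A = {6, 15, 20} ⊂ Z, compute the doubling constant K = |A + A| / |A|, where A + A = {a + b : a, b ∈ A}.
K = |A + A| / |A| = 6/3 = 2

Enumerate A + A = {a + b : a, b ∈ A}. With |A| = 3, there are |A|^2 = 9 ordered sum pairs; collecting distinct values, A + A = {12, 21, 26, 30, 35, 40}, so |A + A| = 6. Thus K = 6/3 = 2. For comparison, the minimum possible |A + A| over all 3-element sets is 2·3 − 1 = 5 (so min K = 5/3), attained only by arithmetic progressions.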